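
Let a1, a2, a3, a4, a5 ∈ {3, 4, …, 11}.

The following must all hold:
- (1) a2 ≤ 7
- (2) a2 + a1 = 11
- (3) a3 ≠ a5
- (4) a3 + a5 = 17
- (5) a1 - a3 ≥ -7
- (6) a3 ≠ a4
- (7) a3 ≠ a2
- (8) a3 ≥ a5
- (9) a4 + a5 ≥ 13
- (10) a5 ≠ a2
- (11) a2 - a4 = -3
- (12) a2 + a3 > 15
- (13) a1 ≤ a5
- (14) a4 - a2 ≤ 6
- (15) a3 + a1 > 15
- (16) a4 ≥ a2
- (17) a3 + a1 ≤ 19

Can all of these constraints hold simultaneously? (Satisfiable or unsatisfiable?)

Setting (a1, a2, a3, a4, a5) = (6, 5, 11, 8, 6) satisfies everything: constraint 2: a2 + a1 = 11; constraint 4: a3 + a5 = 17; constraint 5: a1 - a3 = -5, and the others follow.

Satisfiable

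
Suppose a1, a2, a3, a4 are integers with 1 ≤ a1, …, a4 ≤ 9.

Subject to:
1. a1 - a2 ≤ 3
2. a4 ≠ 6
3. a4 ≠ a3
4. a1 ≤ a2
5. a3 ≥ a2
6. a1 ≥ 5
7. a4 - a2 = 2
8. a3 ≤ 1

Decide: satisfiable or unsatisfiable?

From constraints 4 and 6: a2 ≥ a1 and a1 ≥ 5, so a2 ≥ 5. From constraints 5 and 8: a2 ≤ a3 and a3 ≤ 1, so a2 ≤ 1. But 1 < 5, so no value of a2 works.

Unsatisfiable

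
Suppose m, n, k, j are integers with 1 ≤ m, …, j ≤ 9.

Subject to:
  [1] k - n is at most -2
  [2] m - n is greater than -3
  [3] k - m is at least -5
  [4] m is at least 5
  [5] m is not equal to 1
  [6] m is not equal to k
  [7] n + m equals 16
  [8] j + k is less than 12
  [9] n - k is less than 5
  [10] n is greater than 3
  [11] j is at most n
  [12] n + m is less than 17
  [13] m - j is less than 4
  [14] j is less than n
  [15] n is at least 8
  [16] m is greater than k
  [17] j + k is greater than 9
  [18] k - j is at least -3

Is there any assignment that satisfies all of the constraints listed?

Satisfiable

Take m = 8, n = 8, k = 4, j = 6. Then constraint 1: k - n = -4; constraint 2: m - n = 0, and every other listed constraint is also met.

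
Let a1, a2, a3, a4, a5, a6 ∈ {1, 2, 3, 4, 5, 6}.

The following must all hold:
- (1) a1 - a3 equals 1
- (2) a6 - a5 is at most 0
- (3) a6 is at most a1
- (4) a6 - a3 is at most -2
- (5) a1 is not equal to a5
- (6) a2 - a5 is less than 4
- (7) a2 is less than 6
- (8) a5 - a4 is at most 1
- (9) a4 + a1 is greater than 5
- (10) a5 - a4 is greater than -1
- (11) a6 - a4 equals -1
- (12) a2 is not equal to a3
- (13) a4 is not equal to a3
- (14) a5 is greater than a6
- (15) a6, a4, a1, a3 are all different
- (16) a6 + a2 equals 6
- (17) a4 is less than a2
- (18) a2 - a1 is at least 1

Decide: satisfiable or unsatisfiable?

Satisfiable

The assignment a1 = 4, a2 = 5, a3 = 3, a4 = 2, a5 = 2, a6 = 1 works:
  constraint 1 holds since a1 - a3 = 1.
  constraint 2 holds since a6 - a5 = -1.
The rest check out directly.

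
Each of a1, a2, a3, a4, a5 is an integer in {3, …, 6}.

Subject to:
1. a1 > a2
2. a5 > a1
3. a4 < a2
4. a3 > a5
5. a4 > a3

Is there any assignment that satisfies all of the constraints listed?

Unsatisfiable

Constraints 1, 2, 3, 4, and 5 give a3 < a4, a4 < a2, a2 < a1, a1 < a5, a5 < a3. Chaining: a3 < a4 < a2 < a1 < a5 < a3, which forces a3 < a3 — impossible.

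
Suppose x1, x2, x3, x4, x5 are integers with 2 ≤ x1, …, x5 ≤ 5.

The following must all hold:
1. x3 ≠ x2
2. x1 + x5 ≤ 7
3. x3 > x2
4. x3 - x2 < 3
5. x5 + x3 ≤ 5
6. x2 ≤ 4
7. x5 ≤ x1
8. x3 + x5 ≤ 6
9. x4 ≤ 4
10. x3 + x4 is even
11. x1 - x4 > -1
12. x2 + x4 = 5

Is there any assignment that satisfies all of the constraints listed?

Satisfiable

The assignment x1 = 5, x2 = 2, x3 = 3, x4 = 3, x5 = 2 works:
  constraint 2 holds since x1 + x5 = 7.
  constraint 4 holds since x3 - x2 = 1.
  constraint 5 holds since x5 + x3 = 5.
The rest check out directly.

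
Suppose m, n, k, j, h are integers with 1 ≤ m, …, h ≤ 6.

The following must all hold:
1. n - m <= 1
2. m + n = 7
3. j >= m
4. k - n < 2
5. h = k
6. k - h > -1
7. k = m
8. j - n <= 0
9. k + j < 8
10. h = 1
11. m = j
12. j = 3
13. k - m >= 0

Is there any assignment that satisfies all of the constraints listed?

Constraint 10 fixes h = 1 and constraint 12 fixes j = 3. Constraints 5, 7, and 11 give h = k = m = j, so h = j. But 1 ≠ 3 — contradiction.

Unsatisfiable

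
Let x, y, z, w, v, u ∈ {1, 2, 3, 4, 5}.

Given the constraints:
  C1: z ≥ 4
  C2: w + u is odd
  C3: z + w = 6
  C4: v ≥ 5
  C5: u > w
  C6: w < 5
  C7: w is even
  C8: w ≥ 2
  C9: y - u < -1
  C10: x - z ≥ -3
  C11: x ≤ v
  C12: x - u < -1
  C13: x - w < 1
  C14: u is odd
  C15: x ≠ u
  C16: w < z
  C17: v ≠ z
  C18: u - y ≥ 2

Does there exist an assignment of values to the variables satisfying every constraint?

Take x = 2, y = 2, z = 4, w = 2, v = 5, u = 5. Then constraint 3: z + w = 6; constraint 9: y - u = -3, and every other listed constraint is also met.

Satisfiable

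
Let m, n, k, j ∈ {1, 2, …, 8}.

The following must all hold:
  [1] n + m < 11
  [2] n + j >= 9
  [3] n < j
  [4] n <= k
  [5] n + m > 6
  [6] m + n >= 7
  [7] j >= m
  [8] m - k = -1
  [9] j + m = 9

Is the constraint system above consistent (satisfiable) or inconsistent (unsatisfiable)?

The assignment m = 4, n = 4, k = 5, j = 5 works:
  constraint 1 holds since n + m = 8.
  constraint 2 holds since n + j = 9.
The rest check out directly.

Satisfiable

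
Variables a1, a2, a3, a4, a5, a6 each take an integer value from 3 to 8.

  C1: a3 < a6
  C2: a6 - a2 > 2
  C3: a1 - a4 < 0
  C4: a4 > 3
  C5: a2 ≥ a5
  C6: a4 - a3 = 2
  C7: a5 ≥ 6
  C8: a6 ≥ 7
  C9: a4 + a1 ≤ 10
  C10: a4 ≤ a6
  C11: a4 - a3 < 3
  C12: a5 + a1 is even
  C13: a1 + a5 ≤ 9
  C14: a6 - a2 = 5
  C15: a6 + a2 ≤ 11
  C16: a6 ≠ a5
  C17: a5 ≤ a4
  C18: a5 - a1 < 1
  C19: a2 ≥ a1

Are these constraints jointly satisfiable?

From constraint 8: a6 ≥ 7. From constraints 5 and 7: a2 ≥ a5 ≥ 6. Hence a6 + a2 ≥ 13. But constraint 15 requires a6 + a2 ≤ 11, and 11 < 13. Contradiction.

Unsatisfiable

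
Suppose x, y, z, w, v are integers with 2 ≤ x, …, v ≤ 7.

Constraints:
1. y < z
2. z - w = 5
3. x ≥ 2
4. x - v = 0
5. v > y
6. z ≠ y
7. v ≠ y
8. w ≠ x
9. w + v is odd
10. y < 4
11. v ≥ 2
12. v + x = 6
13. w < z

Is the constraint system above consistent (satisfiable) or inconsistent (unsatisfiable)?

Satisfiable

Try x = 3, y = 2, z = 7, w = 2, v = 3.
Check constraint 2: z - w = 5; constraint 4: x - v = 0. The remaining constraints are straightforward to verify.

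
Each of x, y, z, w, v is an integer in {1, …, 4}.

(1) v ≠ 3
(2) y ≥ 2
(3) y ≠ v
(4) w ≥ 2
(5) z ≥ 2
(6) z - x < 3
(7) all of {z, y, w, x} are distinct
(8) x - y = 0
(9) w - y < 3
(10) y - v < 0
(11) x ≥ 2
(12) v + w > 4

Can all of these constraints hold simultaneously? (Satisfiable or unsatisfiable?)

Unsatisfiable

Constraints 2, 4, 5, and 11 confine each of z, y, w, x to the 3 values {2, …, 4} (the domain already gives each ≤ 4).
Constraint 7 requires all 4 of them to be distinct, but only 3 values are available — impossible by the pigeonhole principle.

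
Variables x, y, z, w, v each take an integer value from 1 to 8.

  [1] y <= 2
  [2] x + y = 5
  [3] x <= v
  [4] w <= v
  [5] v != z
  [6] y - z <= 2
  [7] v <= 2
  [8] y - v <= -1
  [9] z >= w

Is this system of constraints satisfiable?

Unsatisfiable

From constraints 3 and 7: x ≤ v ≤ 2. From constraint 1: y ≤ 2. Hence x + y ≤ 4. But constraint 2 requires x + y = 5, and 5 > 4. Contradiction.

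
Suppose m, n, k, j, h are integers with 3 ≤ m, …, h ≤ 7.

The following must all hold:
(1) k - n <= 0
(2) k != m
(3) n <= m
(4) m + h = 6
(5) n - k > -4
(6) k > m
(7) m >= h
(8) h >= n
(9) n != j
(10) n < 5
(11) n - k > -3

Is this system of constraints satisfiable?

Constraints 1, 6, 7, and 8 give k ≤ n, n ≤ h, h ≤ m, m < k. Chaining: k ≤ n ≤ h ≤ m < k, which forces k < k — impossible.

Unsatisfiable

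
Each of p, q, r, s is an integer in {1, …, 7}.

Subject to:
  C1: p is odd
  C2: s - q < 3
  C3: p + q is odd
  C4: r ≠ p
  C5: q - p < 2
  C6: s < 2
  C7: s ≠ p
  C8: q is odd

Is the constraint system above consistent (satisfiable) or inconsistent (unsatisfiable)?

Constraint 1 makes p odd and constraint 8 makes q odd, so p + q must be even. Constraint 3 says p + q is odd — contradiction.

Unsatisfiable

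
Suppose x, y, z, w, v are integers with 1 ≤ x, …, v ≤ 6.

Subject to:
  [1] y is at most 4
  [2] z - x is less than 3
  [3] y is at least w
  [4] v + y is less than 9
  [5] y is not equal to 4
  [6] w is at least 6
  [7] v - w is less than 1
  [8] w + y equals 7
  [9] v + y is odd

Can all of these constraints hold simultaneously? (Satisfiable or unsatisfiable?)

Unsatisfiable

From constraints 3 and 6: y ≥ w and w ≥ 6, so y ≥ 6. From constraint 1: y ≤ 4. But 4 < 6, so no value of y works.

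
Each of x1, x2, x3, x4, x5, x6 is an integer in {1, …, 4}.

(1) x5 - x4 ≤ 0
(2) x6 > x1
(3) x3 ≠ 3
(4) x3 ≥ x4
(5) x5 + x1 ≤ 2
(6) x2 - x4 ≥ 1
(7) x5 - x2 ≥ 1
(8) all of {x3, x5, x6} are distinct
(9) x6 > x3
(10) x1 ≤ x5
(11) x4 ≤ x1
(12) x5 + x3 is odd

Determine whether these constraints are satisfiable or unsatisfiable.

Constraints 1, 6, and 7 give x2 − x4 ≥ 1, x4 − x5 ≥ 0, x5 − x2 ≥ 1.
Adding all 3 inequalities: the left sides telescope to 0, and the right sides sum to 1 + 0 + 1 = 2. So 0 ≥ 2, which is false.

Unsatisfiable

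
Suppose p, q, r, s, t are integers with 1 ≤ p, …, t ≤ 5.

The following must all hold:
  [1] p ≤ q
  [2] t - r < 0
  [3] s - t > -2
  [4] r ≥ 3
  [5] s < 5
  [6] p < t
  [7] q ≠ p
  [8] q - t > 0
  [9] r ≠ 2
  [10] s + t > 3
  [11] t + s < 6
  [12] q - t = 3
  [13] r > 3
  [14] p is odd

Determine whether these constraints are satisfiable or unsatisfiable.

Take p = 1, q = 5, r = 5, s = 2, t = 2. Then constraint 2: t - r = -3; constraint 3: s - t = 0; constraint 8: q - t = 3, and every other listed constraint is also met.

Satisfiable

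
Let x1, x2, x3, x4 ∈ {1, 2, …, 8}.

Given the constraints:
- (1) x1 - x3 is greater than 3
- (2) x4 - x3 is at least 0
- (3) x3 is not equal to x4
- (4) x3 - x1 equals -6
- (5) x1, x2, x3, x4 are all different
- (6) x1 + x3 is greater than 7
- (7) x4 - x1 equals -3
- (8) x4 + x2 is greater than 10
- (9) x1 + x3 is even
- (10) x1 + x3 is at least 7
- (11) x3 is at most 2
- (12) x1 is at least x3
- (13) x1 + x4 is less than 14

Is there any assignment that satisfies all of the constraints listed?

Satisfiable

The assignment x1 = 7, x2 = 8, x3 = 1, x4 = 4 works:
  constraint 1 holds since x1 - x3 = 6.
  constraint 2 holds since x4 - x3 = 3.
The rest check out directly.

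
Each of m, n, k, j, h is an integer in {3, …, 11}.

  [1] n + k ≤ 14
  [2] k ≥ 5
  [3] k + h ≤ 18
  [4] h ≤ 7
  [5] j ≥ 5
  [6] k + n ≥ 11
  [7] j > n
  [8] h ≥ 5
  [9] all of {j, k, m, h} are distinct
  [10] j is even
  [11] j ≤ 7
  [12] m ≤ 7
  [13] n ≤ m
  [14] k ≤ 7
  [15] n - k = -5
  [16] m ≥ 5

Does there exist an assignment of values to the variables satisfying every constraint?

Constraints 2, 4, 5, 8, 11, 12, 14, and 16 confine each of j, k, m, h to the 3 values {5, …, 7}.
Constraint 9 requires all 4 of them to be distinct, but only 3 values are available — impossible by the pigeonhole principle.

Unsatisfiable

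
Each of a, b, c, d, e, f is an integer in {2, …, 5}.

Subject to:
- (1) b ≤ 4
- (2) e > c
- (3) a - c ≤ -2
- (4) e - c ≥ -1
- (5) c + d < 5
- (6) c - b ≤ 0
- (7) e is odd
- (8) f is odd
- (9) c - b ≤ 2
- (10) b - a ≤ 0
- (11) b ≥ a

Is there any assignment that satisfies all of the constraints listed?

Unsatisfiable

Constraints 3, 6, and 10 give c − a ≥ 2, a − b ≥ 0, b − c ≥ 0.
Adding all 3 inequalities: the left sides telescope to 0, and the right sides sum to 2 + 0 + 0 = 2. So 0 ≥ 2, which is false.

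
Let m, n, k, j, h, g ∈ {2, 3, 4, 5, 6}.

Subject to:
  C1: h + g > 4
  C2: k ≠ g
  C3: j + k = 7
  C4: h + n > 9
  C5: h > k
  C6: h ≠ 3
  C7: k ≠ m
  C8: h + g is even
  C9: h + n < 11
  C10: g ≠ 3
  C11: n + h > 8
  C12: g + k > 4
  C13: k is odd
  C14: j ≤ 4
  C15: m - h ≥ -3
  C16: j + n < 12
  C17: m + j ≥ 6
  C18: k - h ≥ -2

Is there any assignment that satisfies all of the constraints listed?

Satisfiable

One satisfying assignment is m = 4, n = 6, k = 3, j = 4, h = 4, g = 2.
For the less obvious constraints — constraint 1: h + g = 6; constraint 3: j + k = 7; constraint 4: h + n = 10 — and the others hold by inspection.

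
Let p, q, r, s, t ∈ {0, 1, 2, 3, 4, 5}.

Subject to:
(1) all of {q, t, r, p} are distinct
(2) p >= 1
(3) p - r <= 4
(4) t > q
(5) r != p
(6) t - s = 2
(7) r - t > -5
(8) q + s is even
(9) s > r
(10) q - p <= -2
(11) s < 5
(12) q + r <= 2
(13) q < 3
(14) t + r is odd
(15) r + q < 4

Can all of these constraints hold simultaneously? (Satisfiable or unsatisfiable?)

Satisfiable

The assignment p = 4, q = 1, r = 0, s = 1, t = 3 works:
  constraint 3 holds since p - r = 4.
  constraint 6 holds since t - s = 2.
The rest check out directly.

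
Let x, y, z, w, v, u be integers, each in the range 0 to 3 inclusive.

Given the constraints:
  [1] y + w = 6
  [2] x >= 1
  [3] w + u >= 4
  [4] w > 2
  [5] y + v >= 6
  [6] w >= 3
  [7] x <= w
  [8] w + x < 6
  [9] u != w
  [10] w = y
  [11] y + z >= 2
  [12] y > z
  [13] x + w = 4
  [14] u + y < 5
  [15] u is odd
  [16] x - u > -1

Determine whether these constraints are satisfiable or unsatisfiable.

Satisfiable

The assignment x = 1, y = 3, z = 2, w = 3, v = 3, u = 1 works:
  constraint 1 holds since y + w = 6.
  constraint 3 holds since w + u = 4.
The rest check out directly.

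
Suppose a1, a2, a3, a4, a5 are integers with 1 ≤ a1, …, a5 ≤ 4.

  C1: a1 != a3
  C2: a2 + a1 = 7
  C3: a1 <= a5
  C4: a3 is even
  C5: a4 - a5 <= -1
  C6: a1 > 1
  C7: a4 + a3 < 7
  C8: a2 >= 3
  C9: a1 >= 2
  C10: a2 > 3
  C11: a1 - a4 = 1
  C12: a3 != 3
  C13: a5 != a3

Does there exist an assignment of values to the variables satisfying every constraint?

Satisfiable

Setting (a1, a2, a3, a4, a5) = (3, 4, 2, 2, 4) satisfies everything: constraint 2: a2 + a1 = 7; constraint 5: a4 - a5 = -2; constraint 7: a4 + a3 = 4, and the others follow.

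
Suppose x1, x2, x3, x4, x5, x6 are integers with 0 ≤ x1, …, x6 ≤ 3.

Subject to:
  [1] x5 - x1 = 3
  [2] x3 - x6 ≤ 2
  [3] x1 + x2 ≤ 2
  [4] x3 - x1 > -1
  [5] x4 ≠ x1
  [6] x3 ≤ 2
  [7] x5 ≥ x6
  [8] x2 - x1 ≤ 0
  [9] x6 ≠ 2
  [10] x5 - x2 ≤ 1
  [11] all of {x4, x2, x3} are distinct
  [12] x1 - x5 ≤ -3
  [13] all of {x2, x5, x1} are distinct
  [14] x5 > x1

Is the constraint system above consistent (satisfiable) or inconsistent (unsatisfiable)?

Constraints 8, 10, and 12 give x1 − x2 ≥ 0, x2 − x5 ≥ -1, x5 − x1 ≥ 3.
Adding all 3 inequalities: the left sides telescope to 0, and the right sides sum to 0 + (-1) + 3 = 2. So 0 ≥ 2, which is false.

Unsatisfiable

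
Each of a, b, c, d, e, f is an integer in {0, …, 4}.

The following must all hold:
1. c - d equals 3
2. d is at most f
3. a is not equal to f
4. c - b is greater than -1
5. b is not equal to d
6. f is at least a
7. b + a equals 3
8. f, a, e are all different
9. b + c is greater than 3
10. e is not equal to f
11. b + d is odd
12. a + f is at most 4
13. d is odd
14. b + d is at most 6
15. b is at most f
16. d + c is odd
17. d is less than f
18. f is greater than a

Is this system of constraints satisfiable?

Take a = 1, b = 2, c = 4, d = 1, e = 4, f = 3. Then constraint 1: c - d = 3; constraint 4: c - b = 2; constraint 7: b + a = 3, and every other listed constraint is also met.

Satisfiable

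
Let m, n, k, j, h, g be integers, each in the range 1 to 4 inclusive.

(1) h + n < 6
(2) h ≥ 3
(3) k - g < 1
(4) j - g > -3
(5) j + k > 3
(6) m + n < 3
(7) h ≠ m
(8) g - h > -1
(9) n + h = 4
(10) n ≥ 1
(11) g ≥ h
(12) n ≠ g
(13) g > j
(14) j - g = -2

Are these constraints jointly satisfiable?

Satisfiable

Take m = 1, n = 1, k = 2, j = 2, h = 3, g = 4. Then constraint 1: h + n = 4; constraint 3: k - g = -2; constraint 4: j - g = -2, and every other listed constraint is also met.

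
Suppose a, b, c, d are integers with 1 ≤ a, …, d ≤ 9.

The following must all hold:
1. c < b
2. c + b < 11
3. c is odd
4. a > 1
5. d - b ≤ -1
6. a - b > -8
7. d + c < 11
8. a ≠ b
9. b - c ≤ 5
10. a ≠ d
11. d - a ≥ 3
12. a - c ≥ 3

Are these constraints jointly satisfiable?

Unsatisfiable

Constraints 5, 9, 11, and 12 give a − c ≥ 3, c − b ≥ -5, b − d ≥ 1, d − a ≥ 3.
Adding all 4 inequalities: the left sides telescope to 0, and the right sides sum to 3 + (-5) + 1 + 3 = 2. So 0 ≥ 2, which is false.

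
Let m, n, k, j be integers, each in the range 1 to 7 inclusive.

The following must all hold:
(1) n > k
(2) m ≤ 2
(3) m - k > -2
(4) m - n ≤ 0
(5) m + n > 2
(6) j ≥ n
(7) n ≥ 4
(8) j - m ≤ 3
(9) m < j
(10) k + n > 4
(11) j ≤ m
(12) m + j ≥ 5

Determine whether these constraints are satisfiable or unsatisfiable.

Unsatisfiable

From constraints 6 and 7: j ≥ n and n ≥ 4, so j ≥ 4. From constraints 2 and 11: j ≤ m and m ≤ 2, so j ≤ 2. But 2 < 4, so no value of j works.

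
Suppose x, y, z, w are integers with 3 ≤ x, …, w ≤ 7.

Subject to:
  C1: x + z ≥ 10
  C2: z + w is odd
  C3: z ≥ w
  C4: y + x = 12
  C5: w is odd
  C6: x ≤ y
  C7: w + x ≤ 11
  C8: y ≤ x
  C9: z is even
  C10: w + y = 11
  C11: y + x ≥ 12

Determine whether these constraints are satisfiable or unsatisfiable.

Satisfiable

Take x = 6, y = 6, z = 6, w = 5. Then constraint 1: x + z = 12; constraint 4: y + x = 12, and every other listed constraint is also met.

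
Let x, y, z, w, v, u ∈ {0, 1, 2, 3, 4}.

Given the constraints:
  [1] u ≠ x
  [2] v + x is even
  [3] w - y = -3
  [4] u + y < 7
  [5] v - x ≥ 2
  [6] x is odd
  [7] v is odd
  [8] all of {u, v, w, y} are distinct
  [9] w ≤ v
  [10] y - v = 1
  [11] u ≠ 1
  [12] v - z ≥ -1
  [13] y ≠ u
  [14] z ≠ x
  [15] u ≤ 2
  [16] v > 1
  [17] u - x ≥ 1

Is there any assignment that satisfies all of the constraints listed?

The assignment x = 1, y = 4, z = 4, w = 1, v = 3, u = 2 works:
  constraint 3 holds since w - y = -3.
  constraint 4 holds since u + y = 6.
The rest check out directly.

Satisfiable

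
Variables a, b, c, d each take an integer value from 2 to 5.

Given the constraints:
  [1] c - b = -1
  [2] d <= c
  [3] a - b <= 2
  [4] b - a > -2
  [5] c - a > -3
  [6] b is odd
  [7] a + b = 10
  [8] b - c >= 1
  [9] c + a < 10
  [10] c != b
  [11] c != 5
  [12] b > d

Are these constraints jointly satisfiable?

One satisfying assignment is a = 5, b = 5, c = 4, d = 4.
For the less obvious constraints — constraint 1: c - b = -1; constraint 3: a - b = 0 — and the others hold by inspection.

Satisfiable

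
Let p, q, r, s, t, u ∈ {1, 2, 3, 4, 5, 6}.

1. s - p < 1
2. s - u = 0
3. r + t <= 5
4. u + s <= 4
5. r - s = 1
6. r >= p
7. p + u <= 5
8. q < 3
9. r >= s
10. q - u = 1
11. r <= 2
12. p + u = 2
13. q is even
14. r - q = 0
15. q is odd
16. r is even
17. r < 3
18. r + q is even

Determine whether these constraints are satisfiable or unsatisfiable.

Unsatisfiable

Constraint 16 makes r even and constraint 15 makes q odd, so r + q must be odd. Constraint 18 says r + q is even — contradiction.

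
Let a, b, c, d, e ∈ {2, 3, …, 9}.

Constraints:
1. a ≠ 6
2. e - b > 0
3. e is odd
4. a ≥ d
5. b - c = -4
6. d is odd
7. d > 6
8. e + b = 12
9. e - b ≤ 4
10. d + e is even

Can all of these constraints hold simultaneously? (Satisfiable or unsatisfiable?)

Satisfiable

The assignment a = 9, b = 5, c = 9, d = 9, e = 7 works:
  constraint 2 holds since e - b = 2.
  constraint 5 holds since b - c = -4.
  constraint 8 holds since e + b = 12.
The rest check out directly.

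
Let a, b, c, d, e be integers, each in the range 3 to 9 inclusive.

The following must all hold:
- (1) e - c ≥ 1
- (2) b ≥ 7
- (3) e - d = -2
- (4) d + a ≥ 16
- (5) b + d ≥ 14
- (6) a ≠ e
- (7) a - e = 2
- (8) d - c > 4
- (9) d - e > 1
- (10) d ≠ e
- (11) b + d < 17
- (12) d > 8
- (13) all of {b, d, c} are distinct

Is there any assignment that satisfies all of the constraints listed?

Satisfiable

The assignment a = 9, b = 7, c = 3, d = 9, e = 7 works:
  constraint 1 holds since e - c = 4.
  constraint 3 holds since e - d = -2.
The rest check out directly.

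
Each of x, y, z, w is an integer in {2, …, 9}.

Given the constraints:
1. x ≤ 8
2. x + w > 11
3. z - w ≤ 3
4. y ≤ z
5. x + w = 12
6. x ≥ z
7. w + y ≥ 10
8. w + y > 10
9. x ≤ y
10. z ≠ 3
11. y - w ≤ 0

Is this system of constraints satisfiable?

The assignment x = 6, y = 6, z = 6, w = 6 works:
  constraint 2 holds since x + w = 12.
  constraint 3 holds since z - w = 0.
  constraint 5 holds since x + w = 12.
The rest check out directly.

Satisfiable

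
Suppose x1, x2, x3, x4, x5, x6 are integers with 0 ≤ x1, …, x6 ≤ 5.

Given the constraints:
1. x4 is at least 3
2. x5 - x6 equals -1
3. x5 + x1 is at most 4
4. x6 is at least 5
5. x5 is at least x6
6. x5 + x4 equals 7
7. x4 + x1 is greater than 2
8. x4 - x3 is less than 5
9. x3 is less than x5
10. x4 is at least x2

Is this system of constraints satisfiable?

From constraints 4 and 5: x5 ≥ x6 ≥ 5. From constraint 1: x4 ≥ 3. Hence x5 + x4 ≥ 8. But constraint 6 requires x5 + x4 = 7, and 7 < 8. Contradiction.

Unsatisfiable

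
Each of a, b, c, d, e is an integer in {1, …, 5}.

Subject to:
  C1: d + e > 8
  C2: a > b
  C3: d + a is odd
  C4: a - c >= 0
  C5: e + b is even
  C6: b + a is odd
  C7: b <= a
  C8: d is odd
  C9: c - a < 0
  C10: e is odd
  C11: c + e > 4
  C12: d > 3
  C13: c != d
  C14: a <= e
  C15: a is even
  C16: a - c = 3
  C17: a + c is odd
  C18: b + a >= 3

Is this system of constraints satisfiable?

Satisfiable

Take a = 4, b = 1, c = 1, d = 5, e = 5. Then constraint 1: d + e = 10; constraint 4: a - c = 3; constraint 9: c - a = -3, and every other listed constraint is also met.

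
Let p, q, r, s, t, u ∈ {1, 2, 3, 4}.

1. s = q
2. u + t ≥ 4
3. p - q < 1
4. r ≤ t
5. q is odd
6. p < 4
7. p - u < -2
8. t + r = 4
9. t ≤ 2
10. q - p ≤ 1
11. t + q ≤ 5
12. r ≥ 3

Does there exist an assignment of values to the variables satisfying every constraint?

From constraint 12: r ≥ 3. From constraints 4 and 9: r ≤ t and t ≤ 2, so r ≤ 2. But 2 < 3, so no value of r works.

Unsatisfiable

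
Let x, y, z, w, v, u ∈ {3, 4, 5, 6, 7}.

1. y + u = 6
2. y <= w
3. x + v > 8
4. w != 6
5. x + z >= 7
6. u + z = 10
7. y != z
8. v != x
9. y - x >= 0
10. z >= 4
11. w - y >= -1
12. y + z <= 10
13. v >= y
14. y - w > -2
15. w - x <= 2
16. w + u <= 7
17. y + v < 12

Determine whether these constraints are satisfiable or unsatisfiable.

Satisfiable

Take x = 3, y = 3, z = 7, w = 4, v = 7, u = 3. Then constraint 1: y + u = 6; constraint 3: x + v = 10; constraint 5: x + z = 10, and every other listed constraint is also met.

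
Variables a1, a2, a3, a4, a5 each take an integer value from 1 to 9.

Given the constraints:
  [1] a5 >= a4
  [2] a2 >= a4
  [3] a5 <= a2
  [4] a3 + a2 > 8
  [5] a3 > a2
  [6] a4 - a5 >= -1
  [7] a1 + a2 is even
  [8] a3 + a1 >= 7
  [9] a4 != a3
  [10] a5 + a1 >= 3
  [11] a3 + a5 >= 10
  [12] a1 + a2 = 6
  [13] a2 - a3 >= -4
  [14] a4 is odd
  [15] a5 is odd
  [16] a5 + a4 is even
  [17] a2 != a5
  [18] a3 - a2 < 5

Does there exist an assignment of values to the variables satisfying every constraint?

Setting (a1, a2, a3, a4, a5) = (2, 4, 7, 3, 3) satisfies everything: constraint 4: a3 + a2 = 11; constraint 6: a4 - a5 = 0, and the others follow.

Satisfiable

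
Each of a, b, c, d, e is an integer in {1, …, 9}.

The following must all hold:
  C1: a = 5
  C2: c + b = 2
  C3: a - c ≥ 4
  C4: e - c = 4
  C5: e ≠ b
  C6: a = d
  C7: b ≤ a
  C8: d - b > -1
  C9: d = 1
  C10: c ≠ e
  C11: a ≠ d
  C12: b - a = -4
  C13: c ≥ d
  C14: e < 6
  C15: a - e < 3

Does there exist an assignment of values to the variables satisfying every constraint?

Unsatisfiable

Constraint 1 fixes a = 5 and constraint 9 fixes d = 1, but constraint 6 requires a = d. Since 5 ≠ 1, contradiction.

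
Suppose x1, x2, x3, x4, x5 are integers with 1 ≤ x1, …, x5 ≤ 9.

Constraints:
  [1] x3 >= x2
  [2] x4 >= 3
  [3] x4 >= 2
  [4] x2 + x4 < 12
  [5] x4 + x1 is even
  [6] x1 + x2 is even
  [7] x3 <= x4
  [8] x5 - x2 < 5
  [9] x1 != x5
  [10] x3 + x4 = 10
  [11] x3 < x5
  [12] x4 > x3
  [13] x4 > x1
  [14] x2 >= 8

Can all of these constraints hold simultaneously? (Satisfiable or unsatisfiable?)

From constraints 1 and 14: x3 ≥ x2 ≥ 8. From constraint 2: x4 ≥ 3. Hence x3 + x4 ≥ 11. But constraint 10 requires x3 + x4 = 10, and 10 < 11. Contradiction.

Unsatisfiable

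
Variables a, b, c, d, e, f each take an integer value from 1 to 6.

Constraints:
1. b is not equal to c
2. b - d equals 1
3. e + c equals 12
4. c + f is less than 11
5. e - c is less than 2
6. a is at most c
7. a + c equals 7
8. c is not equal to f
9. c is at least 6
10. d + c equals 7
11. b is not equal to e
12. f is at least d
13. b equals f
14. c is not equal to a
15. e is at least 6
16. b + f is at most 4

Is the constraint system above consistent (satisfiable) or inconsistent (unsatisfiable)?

Satisfiable

The assignment a = 1, b = 2, c = 6, d = 1, e = 6, f = 2 works:
  constraint 2 holds since b - d = 1.
  constraint 3 holds since e + c = 12.
The rest check out directly.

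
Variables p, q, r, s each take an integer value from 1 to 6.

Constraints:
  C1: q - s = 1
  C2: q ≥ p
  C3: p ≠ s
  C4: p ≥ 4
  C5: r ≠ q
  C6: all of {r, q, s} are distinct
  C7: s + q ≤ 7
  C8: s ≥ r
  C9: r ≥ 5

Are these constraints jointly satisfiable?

From constraints 8 and 9: s ≥ r ≥ 5. From constraints 2 and 4: q ≥ p ≥ 4. Hence s + q ≥ 9. But constraint 7 requires s + q ≤ 7, and 7 < 9. Contradiction.

Unsatisfiable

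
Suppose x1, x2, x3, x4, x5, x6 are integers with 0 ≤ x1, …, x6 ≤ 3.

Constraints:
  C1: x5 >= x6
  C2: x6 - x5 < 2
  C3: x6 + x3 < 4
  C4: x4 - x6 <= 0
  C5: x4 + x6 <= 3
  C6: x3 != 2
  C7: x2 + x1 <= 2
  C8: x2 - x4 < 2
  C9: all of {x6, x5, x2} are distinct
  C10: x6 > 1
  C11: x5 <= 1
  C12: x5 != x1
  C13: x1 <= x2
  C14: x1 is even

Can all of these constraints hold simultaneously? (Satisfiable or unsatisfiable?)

From constraint 10: x6 ≥ 2. From constraints 1 and 11: x6 ≤ x5 and x5 ≤ 1, so x6 ≤ 1. But 1 < 2, so no value of x6 works.

Unsatisfiable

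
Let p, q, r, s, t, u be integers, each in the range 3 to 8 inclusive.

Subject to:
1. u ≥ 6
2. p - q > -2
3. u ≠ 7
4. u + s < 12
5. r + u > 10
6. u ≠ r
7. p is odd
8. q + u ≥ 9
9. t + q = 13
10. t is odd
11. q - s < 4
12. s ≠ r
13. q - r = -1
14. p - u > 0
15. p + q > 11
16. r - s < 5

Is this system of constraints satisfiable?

One satisfying assignment is p = 7, q = 6, r = 7, s = 3, t = 7, u = 6.
For the less obvious constraints — constraint 2: p - q = 1; constraint 4: u + s = 9; constraint 5: r + u = 13 — and the others hold by inspection.

Satisfiable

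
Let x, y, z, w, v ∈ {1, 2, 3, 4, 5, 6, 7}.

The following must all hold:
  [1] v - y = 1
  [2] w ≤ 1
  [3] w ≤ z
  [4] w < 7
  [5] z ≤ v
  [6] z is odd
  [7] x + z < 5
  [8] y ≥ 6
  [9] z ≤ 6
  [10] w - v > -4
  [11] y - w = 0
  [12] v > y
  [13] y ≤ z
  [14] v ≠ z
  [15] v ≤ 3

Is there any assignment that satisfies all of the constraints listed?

From constraints 8 and 13: z ≥ y and y ≥ 6, so z ≥ 6. From constraints 5 and 15: z ≤ v and v ≤ 3, so z ≤ 3. But 3 < 6, so no value of z works.

Unsatisfiable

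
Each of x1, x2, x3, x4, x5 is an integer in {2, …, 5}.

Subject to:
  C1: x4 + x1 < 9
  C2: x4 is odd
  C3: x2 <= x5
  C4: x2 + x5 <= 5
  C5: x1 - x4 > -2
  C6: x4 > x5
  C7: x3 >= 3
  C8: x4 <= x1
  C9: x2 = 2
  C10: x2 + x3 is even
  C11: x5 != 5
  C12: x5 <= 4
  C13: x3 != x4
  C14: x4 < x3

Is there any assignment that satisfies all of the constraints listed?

Satisfiable

Take x1 = 4, x2 = 2, x3 = 4, x4 = 3, x5 = 2. Then constraint 1: x4 + x1 = 7; constraint 4: x2 + x5 = 4, and every other listed constraint is also met.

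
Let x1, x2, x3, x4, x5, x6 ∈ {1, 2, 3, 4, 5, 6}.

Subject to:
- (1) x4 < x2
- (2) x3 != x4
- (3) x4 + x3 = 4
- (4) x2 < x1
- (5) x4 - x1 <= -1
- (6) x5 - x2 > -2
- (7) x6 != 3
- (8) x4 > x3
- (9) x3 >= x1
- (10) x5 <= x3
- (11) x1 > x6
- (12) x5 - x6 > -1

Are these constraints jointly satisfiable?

Constraints 1, 4, 8, and 9 give x1 ≤ x3, x3 < x4, x4 < x2, x2 < x1. Chaining: x1 ≤ x3 < x4 < x2 < x1, which forces x1 < x1 — impossible.

Unsatisfiable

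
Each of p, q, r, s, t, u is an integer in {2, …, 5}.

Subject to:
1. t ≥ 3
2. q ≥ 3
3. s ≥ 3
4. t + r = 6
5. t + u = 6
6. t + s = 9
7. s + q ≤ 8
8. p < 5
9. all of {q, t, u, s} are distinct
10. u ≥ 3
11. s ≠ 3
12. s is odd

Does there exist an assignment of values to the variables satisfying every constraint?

Constraints 1, 2, 3, and 10 confine each of q, t, u, s to the 3 values {3, …, 5} (the domain already gives each ≤ 5).
Constraint 9 requires all 4 of them to be distinct, but only 3 values are available — impossible by the pigeonhole principle.

Unsatisfiable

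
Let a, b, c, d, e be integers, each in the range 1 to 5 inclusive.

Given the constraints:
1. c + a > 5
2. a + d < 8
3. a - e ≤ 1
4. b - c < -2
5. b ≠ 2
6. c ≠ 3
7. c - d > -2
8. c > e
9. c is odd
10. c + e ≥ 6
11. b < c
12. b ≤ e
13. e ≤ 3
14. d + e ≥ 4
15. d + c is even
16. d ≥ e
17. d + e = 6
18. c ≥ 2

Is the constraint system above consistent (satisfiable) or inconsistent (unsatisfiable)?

Satisfiable

One satisfying assignment is a = 1, b = 1, c = 5, d = 5, e = 1.
For the less obvious constraints — constraint 1: c + a = 6; constraint 2: a + d = 6 — and the others hold by inspection.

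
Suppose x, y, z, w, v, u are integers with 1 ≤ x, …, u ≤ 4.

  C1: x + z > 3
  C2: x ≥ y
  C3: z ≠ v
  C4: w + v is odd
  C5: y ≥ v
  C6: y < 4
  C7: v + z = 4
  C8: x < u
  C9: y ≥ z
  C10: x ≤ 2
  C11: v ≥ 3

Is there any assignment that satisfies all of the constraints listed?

From constraints 5 and 11: y ≥ v and v ≥ 3, so y ≥ 3. From constraints 2 and 10: y ≤ x and x ≤ 2, so y ≤ 2. But 2 < 3, so no value of y works.

Unsatisfiable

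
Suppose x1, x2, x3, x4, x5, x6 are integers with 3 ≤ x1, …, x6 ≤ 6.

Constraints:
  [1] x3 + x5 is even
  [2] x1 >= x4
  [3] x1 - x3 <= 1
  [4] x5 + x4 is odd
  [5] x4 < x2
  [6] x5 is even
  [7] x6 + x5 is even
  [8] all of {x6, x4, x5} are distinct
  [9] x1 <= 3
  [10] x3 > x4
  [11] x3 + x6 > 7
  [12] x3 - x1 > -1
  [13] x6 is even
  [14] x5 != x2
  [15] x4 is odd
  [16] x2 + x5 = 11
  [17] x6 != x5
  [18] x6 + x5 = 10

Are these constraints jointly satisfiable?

Satisfiable

Setting (x1, x2, x3, x4, x5, x6) = (3, 5, 4, 3, 6, 4) satisfies everything: constraint 3: x1 - x3 = -1; constraint 11: x3 + x6 = 8, and the others follow.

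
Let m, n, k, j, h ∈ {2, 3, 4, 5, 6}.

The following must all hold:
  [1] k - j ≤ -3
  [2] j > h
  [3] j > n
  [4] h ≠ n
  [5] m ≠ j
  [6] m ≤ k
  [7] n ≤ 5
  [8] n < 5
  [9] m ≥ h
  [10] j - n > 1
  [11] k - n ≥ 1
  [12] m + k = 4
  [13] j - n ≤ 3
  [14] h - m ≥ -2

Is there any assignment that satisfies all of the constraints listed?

Constraints 1, 11, and 13 give k − n ≥ 1, n − j ≥ -3, j − k ≥ 3.
Adding all 3 inequalities: the left sides telescope to 0, and the right sides sum to 1 + (-3) + 3 = 1. So 0 ≥ 1, which is false.

Unsatisfiable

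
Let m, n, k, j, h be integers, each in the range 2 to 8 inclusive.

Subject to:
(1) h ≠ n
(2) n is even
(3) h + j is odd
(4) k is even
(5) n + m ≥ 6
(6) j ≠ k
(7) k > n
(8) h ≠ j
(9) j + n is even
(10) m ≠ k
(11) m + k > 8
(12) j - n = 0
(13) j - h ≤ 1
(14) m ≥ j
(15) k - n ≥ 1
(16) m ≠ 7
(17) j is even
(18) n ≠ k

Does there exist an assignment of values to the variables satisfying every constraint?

Satisfiable

Try m = 6, n = 2, k = 4, j = 2, h = 3.
Check constraint 5: n + m = 8; constraint 11: m + k = 10. The remaining constraints are straightforward to verify.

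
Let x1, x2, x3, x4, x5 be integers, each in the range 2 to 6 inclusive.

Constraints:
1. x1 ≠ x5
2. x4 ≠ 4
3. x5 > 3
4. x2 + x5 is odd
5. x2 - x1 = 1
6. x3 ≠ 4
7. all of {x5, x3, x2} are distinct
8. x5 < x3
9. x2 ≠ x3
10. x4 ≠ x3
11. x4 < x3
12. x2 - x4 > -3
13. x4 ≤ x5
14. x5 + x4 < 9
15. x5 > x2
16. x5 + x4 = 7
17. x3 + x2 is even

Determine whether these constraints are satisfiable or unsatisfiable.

Satisfiable

Setting (x1, x2, x3, x4, x5) = (2, 3, 5, 3, 4) satisfies everything: constraint 5: x2 - x1 = 1; constraint 12: x2 - x4 = 0; constraint 14: x5 + x4 = 7, and the others follow.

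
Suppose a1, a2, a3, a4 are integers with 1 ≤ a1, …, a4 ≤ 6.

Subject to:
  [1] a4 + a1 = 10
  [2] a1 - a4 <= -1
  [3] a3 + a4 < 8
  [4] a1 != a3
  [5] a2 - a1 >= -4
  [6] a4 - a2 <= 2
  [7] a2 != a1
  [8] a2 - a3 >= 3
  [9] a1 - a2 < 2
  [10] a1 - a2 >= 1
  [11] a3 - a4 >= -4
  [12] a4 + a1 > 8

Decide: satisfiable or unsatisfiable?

Unsatisfiable

Constraints 2, 8, 10, and 11 give a2 − a3 ≥ 3, a3 − a4 ≥ -4, a4 − a1 ≥ 1, a1 − a2 ≥ 1.
Adding all 4 inequalities: the left sides telescope to 0, and the right sides sum to 3 + (-4) + 1 + 1 = 1. So 0 ≥ 1, which is false.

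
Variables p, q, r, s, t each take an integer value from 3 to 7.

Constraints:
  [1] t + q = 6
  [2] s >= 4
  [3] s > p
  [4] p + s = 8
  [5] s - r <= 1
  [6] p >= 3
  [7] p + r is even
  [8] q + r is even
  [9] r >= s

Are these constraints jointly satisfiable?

The assignment p = 3, q = 3, r = 7, s = 5, t = 3 works:
  constraint 1 holds since t + q = 6.
  constraint 4 holds since p + s = 8.
The rest check out directly.

Satisfiable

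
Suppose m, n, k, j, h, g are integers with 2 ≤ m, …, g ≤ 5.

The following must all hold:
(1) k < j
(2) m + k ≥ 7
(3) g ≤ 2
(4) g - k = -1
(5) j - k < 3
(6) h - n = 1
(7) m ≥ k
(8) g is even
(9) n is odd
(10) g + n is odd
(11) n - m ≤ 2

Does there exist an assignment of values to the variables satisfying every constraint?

Satisfiable

Take m = 4, n = 3, k = 3, j = 5, h = 4, g = 2. Then constraint 2: m + k = 7; constraint 4: g - k = -1; constraint 5: j - k = 2, and every other listed constraint is also met.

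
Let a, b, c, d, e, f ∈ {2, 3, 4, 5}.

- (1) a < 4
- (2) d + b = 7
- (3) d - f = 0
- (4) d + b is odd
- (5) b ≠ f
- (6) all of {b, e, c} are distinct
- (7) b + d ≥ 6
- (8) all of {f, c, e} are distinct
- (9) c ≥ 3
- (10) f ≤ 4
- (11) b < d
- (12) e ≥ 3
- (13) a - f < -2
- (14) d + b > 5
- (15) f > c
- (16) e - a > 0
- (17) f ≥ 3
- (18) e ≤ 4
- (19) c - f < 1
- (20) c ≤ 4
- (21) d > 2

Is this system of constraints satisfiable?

Constraints 9, 10, 12, 17, 18, and 20 confine each of f, c, e to the 2 values {3, 4}.
Constraint 8 requires all 3 of them to be distinct, but only 2 values are available — impossible by the pigeonhole principle.

Unsatisfiable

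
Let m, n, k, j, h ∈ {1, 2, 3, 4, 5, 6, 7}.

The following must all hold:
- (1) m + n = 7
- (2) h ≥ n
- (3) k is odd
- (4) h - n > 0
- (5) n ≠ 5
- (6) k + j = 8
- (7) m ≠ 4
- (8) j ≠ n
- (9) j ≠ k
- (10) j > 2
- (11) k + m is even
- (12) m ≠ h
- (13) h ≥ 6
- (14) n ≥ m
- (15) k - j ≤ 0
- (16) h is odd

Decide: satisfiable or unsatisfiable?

Setting (m, n, k, j, h) = (3, 4, 3, 5, 7) satisfies everything: constraint 1: m + n = 7; constraint 4: h - n = 3, and the others follow.

Satisfiable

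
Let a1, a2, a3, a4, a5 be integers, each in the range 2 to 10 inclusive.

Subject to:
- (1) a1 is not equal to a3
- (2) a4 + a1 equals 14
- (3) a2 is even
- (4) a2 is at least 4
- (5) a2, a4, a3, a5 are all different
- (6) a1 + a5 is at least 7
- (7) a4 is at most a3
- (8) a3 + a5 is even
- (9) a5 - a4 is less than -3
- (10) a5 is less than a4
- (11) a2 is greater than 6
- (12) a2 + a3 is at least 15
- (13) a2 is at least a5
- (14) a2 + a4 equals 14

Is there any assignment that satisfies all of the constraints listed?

Take a1 = 8, a2 = 8, a3 = 10, a4 = 6, a5 = 2. Then constraint 2: a4 + a1 = 14; constraint 6: a1 + a5 = 10, and every other listed constraint is also met.

Satisfiable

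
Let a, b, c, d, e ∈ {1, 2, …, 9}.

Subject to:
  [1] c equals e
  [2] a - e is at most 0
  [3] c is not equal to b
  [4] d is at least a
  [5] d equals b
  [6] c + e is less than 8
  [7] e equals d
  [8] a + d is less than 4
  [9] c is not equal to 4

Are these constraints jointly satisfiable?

Unsatisfiable

From constraints 1, 5, and 7, c = e = d = b, so c = b. But constraint 3 says c ≠ b. Contradiction.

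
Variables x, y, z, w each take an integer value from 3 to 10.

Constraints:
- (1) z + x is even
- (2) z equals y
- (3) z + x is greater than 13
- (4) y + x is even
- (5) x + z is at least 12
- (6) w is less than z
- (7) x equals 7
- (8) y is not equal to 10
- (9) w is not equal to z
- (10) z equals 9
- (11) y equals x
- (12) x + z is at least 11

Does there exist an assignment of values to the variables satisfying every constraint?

Unsatisfiable

Constraint 10 fixes z = 9 and constraint 7 fixes x = 7. Constraints 2 and 11 give z = y = x, so z = x. But 9 ≠ 7 — contradiction.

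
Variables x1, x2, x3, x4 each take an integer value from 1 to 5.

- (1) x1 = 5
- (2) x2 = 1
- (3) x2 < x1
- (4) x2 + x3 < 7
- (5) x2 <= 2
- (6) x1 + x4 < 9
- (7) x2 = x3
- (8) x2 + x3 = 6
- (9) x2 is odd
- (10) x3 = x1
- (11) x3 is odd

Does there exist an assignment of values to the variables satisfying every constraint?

Constraint 2 fixes x2 = 1 and constraint 1 fixes x1 = 5. Constraints 7 and 10 give x2 = x3 = x1, so x2 = x1. But 1 ≠ 5 — contradiction.

Unsatisfiable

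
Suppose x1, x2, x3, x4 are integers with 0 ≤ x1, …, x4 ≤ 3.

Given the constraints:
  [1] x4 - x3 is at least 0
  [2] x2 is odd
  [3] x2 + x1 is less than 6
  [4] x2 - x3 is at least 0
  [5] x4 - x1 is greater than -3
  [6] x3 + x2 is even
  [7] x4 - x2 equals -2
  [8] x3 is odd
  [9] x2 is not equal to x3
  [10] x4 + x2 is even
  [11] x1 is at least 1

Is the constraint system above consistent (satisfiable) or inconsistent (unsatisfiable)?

Try x1 = 2, x2 = 3, x3 = 1, x4 = 1.
Check constraint 1: x4 - x3 = 0; constraint 3: x2 + x1 = 5; constraint 4: x2 - x3 = 2. The remaining constraints are straightforward to verify.

Satisfiable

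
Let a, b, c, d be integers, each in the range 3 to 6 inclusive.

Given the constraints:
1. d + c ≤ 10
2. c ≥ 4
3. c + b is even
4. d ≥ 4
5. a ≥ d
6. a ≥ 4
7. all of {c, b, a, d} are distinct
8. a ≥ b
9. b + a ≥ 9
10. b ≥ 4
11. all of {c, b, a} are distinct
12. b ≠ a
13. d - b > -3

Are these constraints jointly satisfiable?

Unsatisfiable

Constraints 2, 4, 6, and 10 confine each of c, b, a, d to the 3 values {4, …, 6} (the domain already gives each ≤ 6).
Constraint 7 requires all 4 of them to be distinct, but only 3 values are available — impossible by the pigeonhole principle.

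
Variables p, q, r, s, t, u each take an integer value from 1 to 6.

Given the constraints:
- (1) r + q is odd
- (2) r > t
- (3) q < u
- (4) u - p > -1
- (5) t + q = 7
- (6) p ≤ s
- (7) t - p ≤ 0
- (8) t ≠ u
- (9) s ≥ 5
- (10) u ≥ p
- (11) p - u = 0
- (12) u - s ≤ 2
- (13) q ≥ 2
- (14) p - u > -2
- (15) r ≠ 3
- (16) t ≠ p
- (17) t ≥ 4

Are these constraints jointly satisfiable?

Setting (p, q, r, s, t, u) = (6, 3, 6, 6, 4, 6) satisfies everything: constraint 4: u - p = 0; constraint 5: t + q = 7; constraint 7: t - p = -2, and the others follow.

Satisfiable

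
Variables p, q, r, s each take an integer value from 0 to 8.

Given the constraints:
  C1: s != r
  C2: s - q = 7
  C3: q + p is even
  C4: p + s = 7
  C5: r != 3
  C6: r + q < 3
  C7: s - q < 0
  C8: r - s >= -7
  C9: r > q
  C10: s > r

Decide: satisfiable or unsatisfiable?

Constraints 7, 9, and 10 give s < q, q < r, r < s. Chaining: s < q < r < s, which forces s < s — impossible.

Unsatisfiable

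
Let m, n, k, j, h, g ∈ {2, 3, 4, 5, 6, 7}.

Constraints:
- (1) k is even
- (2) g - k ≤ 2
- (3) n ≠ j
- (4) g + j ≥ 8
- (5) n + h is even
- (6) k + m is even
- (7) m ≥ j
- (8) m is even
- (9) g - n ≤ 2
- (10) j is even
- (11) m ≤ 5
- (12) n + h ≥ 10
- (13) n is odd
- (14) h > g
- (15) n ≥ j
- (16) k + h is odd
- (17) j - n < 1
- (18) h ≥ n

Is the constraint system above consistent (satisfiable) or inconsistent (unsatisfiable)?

Satisfiable

Take m = 4, n = 5, k = 2, j = 4, h = 7, g = 4. Then constraint 2: g - k = 2; constraint 4: g + j = 8, and every other listed constraint is also met.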